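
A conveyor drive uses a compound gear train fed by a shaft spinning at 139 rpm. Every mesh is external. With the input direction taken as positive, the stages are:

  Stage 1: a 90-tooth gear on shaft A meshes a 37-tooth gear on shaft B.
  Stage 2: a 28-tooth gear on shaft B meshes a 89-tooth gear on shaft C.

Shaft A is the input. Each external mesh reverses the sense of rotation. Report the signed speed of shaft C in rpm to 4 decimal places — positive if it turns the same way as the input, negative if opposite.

Stage 1 [90T→37T]: ω = 139.0000×90/37 = 338.1081 rpm, dir flips to −; running = −338.1081
Stage 2 [28T→89T]: ω = 338.1081×28/89 = 106.3711 rpm, dir flips to +; running = +106.3711

+106.3711 rpm (same as input, |ω| = 106.3711 rpm)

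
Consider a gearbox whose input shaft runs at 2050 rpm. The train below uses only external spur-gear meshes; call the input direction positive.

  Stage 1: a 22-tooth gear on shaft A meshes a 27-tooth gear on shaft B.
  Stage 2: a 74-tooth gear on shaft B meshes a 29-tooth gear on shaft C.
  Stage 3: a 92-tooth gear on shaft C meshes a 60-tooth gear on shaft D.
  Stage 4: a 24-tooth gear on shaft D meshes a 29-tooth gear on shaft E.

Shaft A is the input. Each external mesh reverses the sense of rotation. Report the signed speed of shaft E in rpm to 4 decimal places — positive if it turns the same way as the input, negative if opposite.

Stage 1 [22T→27T]: ω = 2050.0000×22/27 = 1670.3704 rpm, dir flips to −; running = −1670.3704
Stage 2 [74T→29T]: ω = 1670.3704×74/29 = 4262.3244 rpm, dir flips to +; running = +4262.3244
Stage 3 [92T→60T]: ω = 4262.3244×92/60 = 6535.5641 rpm, dir flips to −; running = −6535.5641
Stage 4 [24T→29T]: ω = 6535.5641×24/29 = 5408.7427 rpm, dir flips to +; running = +5408.7427

+5408.7427 rpm (same as input, |ω| = 5408.7427 rpm)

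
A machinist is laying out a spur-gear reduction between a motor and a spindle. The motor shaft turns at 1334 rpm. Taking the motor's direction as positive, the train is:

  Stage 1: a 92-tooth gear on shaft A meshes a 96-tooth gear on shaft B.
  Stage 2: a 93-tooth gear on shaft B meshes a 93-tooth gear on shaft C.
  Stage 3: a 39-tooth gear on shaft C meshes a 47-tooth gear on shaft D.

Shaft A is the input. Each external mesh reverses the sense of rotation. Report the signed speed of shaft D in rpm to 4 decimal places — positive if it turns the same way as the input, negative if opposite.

-1060.8138 rpm (opposite to input, |ω| = 1060.8138 rpm)

Stage 1 [92T→96T]: ω = 1334.0000×92/96 = 1278.4167 rpm, dir flips to −; running = −1278.4167
Stage 2 [93T→93T]: ω = 1278.4167×93/93 = 1278.4167 rpm, dir flips to +; running = +1278.4167
Stage 3 [39T→47T]: ω = 1278.4167×39/47 = 1060.8138 rpm, dir flips to −; running = −1060.8138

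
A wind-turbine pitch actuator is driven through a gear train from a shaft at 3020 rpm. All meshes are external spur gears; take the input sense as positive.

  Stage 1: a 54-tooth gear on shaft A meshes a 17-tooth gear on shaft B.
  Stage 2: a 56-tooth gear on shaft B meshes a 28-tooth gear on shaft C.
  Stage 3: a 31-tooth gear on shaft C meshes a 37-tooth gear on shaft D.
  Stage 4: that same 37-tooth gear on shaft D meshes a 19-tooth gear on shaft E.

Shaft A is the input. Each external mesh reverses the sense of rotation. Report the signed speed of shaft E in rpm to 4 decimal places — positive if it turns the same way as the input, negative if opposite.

Stage 1 [54T→17T]: ω = 3020.0000×54/17 = 9592.9412 rpm, dir flips to −; running = −9592.9412
Stage 2 [56T→28T]: ω = 9592.9412×56/28 = 19185.8824 rpm, dir flips to +; running = +19185.8824
Stage 3 [31T→37T]: ω = 19185.8824×31/37 = 16074.6582 rpm, dir flips to −; running = −16074.6582
Stage 4 [37T→19T]: ω = 16074.6582×37/19 = 31303.2817 rpm, dir flips to +; running = +31303.2817

+31303.2817 rpm (same as input, |ω| = 31303.2817 rpm)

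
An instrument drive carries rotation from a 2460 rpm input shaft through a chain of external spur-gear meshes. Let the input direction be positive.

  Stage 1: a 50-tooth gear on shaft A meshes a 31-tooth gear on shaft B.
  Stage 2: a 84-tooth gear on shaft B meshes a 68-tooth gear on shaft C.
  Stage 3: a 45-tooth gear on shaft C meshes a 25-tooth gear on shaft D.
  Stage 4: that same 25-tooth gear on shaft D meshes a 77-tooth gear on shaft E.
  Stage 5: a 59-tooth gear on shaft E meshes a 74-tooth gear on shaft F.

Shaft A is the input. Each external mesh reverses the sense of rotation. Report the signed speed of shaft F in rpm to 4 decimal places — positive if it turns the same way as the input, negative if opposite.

Stage 1 [50T→31T]: ω = 2460.0000×50/31 = 3967.7419 rpm, dir flips to −; running = −3967.7419
Stage 2 [84T→68T]: ω = 3967.7419×84/68 = 4901.3283 rpm, dir flips to +; running = +4901.3283
Stage 3 [45T→25T]: ω = 4901.3283×45/25 = 8822.3909 rpm, dir flips to −; running = −8822.3909
Stage 4 [25T→77T]: ω = 8822.3909×25/77 = 2864.4126 rpm, dir flips to +; running = +2864.4126
Stage 5 [59T→74T]: ω = 2864.4126×59/74 = 2283.7884 rpm, dir flips to −; running = −2283.7884

-2283.7884 rpm (opposite to input, |ω| = 2283.7884 rpm)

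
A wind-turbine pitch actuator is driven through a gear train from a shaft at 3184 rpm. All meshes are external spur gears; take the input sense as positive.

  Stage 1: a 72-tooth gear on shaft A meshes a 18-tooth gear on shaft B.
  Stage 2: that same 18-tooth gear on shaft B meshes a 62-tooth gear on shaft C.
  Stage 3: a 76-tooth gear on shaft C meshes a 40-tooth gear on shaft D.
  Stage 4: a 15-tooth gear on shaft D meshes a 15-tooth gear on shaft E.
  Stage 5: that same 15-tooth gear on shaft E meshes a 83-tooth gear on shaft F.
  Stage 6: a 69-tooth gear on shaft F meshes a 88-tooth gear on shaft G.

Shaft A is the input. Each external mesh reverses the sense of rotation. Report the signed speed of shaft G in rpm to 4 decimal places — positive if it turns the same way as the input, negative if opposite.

+995.5133 rpm (same as input, |ω| = 995.5133 rpm)

Stage 1 [72T→18T]: ω = 3184.0000×72/18 = 12736.0000 rpm, dir flips to −; running = −12736.0000
Stage 2 [18T→62T]: ω = 12736.0000×18/62 = 3697.5484 rpm, dir flips to +; running = +3697.5484
Stage 3 [76T→40T]: ω = 3697.5484×76/40 = 7025.3419 rpm, dir flips to −; running = −7025.3419
Stage 4 [15T→15T]: ω = 7025.3419×15/15 = 7025.3419 rpm, dir flips to +; running = +7025.3419
Stage 5 [15T→83T]: ω = 7025.3419×15/83 = 1269.6401 rpm, dir flips to −; running = −1269.6401
Stage 6 [69T→88T]: ω = 1269.6401×69/88 = 995.5133 rpm, dir flips to +; running = +995.5133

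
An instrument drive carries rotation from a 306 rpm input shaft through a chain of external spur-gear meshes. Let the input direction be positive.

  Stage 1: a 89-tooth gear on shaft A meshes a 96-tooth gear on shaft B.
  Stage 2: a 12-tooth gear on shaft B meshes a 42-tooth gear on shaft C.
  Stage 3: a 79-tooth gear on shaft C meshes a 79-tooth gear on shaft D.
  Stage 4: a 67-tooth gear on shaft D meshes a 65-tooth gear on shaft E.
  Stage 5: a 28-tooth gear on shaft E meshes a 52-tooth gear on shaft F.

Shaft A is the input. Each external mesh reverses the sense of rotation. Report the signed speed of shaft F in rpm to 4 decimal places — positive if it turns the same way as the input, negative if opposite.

-44.9871 rpm (opposite to input, |ω| = 44.9871 rpm)

Stage 1 [89T→96T]: ω = 306.0000×89/96 = 283.6875 rpm, dir flips to −; running = −283.6875
Stage 2 [12T→42T]: ω = 283.6875×12/42 = 81.0536 rpm, dir flips to +; running = +81.0536
Stage 3 [79T→79T]: ω = 81.0536×79/79 = 81.0536 rpm, dir flips to −; running = −81.0536
Stage 4 [67T→65T]: ω = 81.0536×67/65 = 83.5475 rpm, dir flips to +; running = +83.5475
Stage 5 [28T→52T]: ω = 83.5475×28/52 = 44.9871 rpm, dir flips to −; running = −44.9871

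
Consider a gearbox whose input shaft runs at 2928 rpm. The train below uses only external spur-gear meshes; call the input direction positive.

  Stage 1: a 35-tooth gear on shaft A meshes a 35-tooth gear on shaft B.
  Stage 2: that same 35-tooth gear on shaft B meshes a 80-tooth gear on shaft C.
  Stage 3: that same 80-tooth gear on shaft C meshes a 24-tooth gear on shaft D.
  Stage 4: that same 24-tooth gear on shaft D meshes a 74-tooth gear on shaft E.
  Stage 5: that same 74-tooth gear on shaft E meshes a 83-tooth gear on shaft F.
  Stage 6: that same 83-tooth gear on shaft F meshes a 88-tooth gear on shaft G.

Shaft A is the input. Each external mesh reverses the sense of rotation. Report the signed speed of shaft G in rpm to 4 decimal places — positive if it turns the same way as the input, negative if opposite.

Stage 1 [35T→35T]: ω = 2928.0000×35/35 = 2928.0000 rpm, dir flips to −; running = −2928.0000
Stage 2 [35T→80T]: ω = 2928.0000×35/80 = 1281.0000 rpm, dir flips to +; running = +1281.0000
Stage 3 [80T→24T]: ω = 1281.0000×80/24 = 4270.0000 rpm, dir flips to −; running = −4270.0000
Stage 4 [24T→74T]: ω = 4270.0000×24/74 = 1384.8649 rpm, dir flips to +; running = +1384.8649
Stage 5 [74T→83T]: ω = 1384.8649×74/83 = 1234.6988 rpm, dir flips to −; running = −1234.6988
Stage 6 [83T→88T]: ω = 1234.6988×83/88 = 1164.5455 rpm, dir flips to +; running = +1164.5455

+1164.5455 rpm (same as input, |ω| = 1164.5455 rpm)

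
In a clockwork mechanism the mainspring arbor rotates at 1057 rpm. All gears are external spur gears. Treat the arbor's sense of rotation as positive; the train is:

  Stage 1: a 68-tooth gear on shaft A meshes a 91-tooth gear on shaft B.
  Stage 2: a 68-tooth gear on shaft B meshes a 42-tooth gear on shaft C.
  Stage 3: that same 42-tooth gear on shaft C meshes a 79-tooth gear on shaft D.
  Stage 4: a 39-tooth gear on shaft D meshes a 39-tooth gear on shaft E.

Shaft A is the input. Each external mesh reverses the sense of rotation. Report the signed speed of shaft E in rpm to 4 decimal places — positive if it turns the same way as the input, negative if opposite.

Stage 1 [68T→91T]: ω = 1057.0000×68/91 = 789.8462 rpm, dir flips to −; running = −789.8462
Stage 2 [68T→42T]: ω = 789.8462×68/42 = 1278.7985 rpm, dir flips to +; running = +1278.7985
Stage 3 [42T→79T]: ω = 1278.7985×42/79 = 679.8676 rpm, dir flips to −; running = −679.8676
Stage 4 [39T→39T]: ω = 679.8676×39/39 = 679.8676 rpm, dir flips to +; running = +679.8676

+679.8676 rpm (same as input, |ω| = 679.8676 rpm)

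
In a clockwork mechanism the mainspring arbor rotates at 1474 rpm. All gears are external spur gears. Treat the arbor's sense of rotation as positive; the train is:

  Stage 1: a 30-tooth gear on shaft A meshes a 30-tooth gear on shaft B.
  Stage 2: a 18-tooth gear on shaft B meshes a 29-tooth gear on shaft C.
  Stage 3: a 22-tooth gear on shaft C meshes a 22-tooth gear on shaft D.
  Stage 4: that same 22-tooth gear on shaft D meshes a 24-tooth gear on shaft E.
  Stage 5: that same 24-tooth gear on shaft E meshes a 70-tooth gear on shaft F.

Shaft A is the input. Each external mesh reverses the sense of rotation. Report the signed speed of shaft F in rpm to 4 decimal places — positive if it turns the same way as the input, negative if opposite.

Stage 1 [30T→30T]: ω = 1474.0000×30/30 = 1474.0000 rpm, dir flips to −; running = −1474.0000
Stage 2 [18T→29T]: ω = 1474.0000×18/29 = 914.8966 rpm, dir flips to +; running = +914.8966
Stage 3 [22T→22T]: ω = 914.8966×22/22 = 914.8966 rpm, dir flips to −; running = −914.8966
Stage 4 [22T→24T]: ω = 914.8966×22/24 = 838.6552 rpm, dir flips to +; running = +838.6552
Stage 5 [24T→70T]: ω = 838.6552×24/70 = 287.5389 rpm, dir flips to −; running = −287.5389

-287.5389 rpm (opposite to input, |ω| = 287.5389 rpm)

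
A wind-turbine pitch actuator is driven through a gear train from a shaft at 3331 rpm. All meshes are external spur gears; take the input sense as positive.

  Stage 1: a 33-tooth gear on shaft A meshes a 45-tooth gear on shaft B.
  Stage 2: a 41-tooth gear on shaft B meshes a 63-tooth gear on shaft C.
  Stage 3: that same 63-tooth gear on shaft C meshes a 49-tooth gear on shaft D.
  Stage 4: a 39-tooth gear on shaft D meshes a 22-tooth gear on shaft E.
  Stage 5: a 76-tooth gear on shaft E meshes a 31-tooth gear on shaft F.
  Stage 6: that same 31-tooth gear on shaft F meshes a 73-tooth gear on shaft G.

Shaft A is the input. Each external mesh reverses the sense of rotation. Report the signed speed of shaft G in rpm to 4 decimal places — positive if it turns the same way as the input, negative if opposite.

+3772.2155 rpm (same as input, |ω| = 3772.2155 rpm)

Stage 1 [33T→45T]: ω = 3331.0000×33/45 = 2442.7333 rpm, dir flips to −; running = −2442.7333
Stage 2 [41T→63T]: ω = 2442.7333×41/63 = 1589.7153 rpm, dir flips to +; running = +1589.7153
Stage 3 [63T→49T]: ω = 1589.7153×63/49 = 2043.9197 rpm, dir flips to −; running = −2043.9197
Stage 4 [39T→22T]: ω = 2043.9197×39/22 = 3623.3122 rpm, dir flips to +; running = +3623.3122
Stage 5 [76T→31T]: ω = 3623.3122×76/31 = 8882.9591 rpm, dir flips to −; running = −8882.9591
Stage 6 [31T→73T]: ω = 8882.9591×31/73 = 3772.2155 rpm, dir flips to +; running = +3772.2155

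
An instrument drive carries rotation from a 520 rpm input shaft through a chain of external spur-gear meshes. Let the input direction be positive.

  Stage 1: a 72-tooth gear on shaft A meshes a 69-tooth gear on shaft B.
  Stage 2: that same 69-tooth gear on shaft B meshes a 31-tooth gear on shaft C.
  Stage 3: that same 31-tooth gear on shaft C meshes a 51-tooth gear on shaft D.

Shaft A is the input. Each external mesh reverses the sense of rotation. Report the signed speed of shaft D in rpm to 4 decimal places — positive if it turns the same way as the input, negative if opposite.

Stage 1 [72T→69T]: ω = 520.0000×72/69 = 542.6087 rpm, dir flips to −; running = −542.6087
Stage 2 [69T→31T]: ω = 542.6087×69/31 = 1207.7419 rpm, dir flips to +; running = +1207.7419
Stage 3 [31T→51T]: ω = 1207.7419×31/51 = 734.1176 rpm, dir flips to −; running = −734.1176

-734.1176 rpm (opposite to input, |ω| = 734.1176 rpm)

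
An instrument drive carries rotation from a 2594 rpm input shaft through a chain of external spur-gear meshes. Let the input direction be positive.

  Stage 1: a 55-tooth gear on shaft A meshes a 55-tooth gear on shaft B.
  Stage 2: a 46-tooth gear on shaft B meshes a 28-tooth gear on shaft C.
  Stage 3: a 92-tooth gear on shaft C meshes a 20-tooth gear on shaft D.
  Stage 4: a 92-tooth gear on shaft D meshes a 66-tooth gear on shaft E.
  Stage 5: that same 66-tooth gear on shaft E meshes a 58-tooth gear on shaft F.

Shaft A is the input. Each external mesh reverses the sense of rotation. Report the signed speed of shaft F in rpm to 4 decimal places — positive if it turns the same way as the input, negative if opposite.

Stage 1 [55T→55T]: ω = 2594.0000×55/55 = 2594.0000 rpm, dir flips to −; running = −2594.0000
Stage 2 [46T→28T]: ω = 2594.0000×46/28 = 4261.5714 rpm, dir flips to +; running = +4261.5714
Stage 3 [92T→20T]: ω = 4261.5714×92/20 = 19603.2286 rpm, dir flips to −; running = −19603.2286
Stage 4 [92T→66T]: ω = 19603.2286×92/66 = 27325.7126 rpm, dir flips to +; running = +27325.7126
Stage 5 [66T→58T]: ω = 27325.7126×66/58 = 31094.7764 rpm, dir flips to −; running = −31094.7764

-31094.7764 rpm (opposite to input, |ω| = 31094.7764 rpm)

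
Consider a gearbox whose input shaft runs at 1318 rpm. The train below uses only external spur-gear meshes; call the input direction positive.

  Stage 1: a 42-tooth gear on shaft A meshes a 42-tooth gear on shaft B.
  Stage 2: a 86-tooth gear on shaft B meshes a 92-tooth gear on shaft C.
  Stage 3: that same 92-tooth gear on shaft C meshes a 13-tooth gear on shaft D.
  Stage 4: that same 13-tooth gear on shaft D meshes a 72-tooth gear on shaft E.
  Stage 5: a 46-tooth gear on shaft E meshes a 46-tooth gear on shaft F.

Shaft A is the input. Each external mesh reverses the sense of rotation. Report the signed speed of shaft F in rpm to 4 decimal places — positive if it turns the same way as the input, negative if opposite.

Stage 1 [42T→42T]: ω = 1318.0000×42/42 = 1318.0000 rpm, dir flips to −; running = −1318.0000
Stage 2 [86T→92T]: ω = 1318.0000×86/92 = 1232.0435 rpm, dir flips to +; running = +1232.0435
Stage 3 [92T→13T]: ω = 1232.0435×92/13 = 8719.0769 rpm, dir flips to −; running = −8719.0769
Stage 4 [13T→72T]: ω = 8719.0769×13/72 = 1574.2778 rpm, dir flips to +; running = +1574.2778
Stage 5 [46T→46T]: ω = 1574.2778×46/46 = 1574.2778 rpm, dir flips to −; running = −1574.2778

-1574.2778 rpm (opposite to input, |ω| = 1574.2778 rpm)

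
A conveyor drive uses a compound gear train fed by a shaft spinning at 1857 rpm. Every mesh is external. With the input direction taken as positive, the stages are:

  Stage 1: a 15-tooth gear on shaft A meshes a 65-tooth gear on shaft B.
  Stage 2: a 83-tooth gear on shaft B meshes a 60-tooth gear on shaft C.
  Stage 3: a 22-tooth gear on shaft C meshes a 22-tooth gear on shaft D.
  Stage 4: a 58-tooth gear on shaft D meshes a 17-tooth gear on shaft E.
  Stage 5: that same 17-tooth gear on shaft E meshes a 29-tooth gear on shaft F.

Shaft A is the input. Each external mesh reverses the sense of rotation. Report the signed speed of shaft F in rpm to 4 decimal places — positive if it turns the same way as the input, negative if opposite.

-1185.6231 rpm (opposite to input, |ω| = 1185.6231 rpm)

Stage 1 [15T→65T]: ω = 1857.0000×15/65 = 428.5385 rpm, dir flips to −; running = −428.5385
Stage 2 [83T→60T]: ω = 428.5385×83/60 = 592.8115 rpm, dir flips to +; running = +592.8115
Stage 3 [22T→22T]: ω = 592.8115×22/22 = 592.8115 rpm, dir flips to −; running = −592.8115
Stage 4 [58T→17T]: ω = 592.8115×58/17 = 2022.5335 rpm, dir flips to +; running = +2022.5335
Stage 5 [17T→29T]: ω = 2022.5335×17/29 = 1185.6231 rpm, dir flips to −; running = −1185.6231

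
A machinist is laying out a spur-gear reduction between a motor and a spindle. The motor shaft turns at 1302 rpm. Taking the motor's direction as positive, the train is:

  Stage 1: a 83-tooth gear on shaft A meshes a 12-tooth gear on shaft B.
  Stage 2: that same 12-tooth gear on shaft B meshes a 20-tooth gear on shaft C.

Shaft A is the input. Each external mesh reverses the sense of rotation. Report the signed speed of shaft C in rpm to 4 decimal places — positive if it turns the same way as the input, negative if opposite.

Stage 1 [83T→12T]: ω = 1302.0000×83/12 = 9005.5000 rpm, dir flips to −; running = −9005.5000
Stage 2 [12T→20T]: ω = 9005.5000×12/20 = 5403.3000 rpm, dir flips to +; running = +5403.3000

+5403.3000 rpm (same as input, |ω| = 5403.3000 rpm)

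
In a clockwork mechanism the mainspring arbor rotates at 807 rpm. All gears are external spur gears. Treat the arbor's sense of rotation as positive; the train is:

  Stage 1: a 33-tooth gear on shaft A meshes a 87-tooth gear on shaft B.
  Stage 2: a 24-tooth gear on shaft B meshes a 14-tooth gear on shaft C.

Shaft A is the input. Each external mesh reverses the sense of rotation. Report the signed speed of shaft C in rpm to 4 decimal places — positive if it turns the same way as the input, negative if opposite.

+524.7488 rpm (same as input, |ω| = 524.7488 rpm)

Stage 1 [33T→87T]: ω = 807.0000×33/87 = 306.1034 rpm, dir flips to −; running = −306.1034
Stage 2 [24T→14T]: ω = 306.1034×24/14 = 524.7488 rpm, dir flips to +; running = +524.7488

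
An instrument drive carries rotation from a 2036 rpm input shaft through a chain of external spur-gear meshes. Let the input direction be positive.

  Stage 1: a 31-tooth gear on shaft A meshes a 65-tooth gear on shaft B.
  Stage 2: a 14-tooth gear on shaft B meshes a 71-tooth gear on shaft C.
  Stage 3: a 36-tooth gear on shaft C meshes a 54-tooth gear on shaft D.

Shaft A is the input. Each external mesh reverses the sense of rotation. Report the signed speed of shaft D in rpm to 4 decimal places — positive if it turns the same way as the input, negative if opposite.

Stage 1 [31T→65T]: ω = 2036.0000×31/65 = 971.0154 rpm, dir flips to −; running = −971.0154
Stage 2 [14T→71T]: ω = 971.0154×14/71 = 191.4678 rpm, dir flips to +; running = +191.4678
Stage 3 [36T→54T]: ω = 191.4678×36/54 = 127.6452 rpm, dir flips to −; running = −127.6452

-127.6452 rpm (opposite to input, |ω| = 127.6452 rpm)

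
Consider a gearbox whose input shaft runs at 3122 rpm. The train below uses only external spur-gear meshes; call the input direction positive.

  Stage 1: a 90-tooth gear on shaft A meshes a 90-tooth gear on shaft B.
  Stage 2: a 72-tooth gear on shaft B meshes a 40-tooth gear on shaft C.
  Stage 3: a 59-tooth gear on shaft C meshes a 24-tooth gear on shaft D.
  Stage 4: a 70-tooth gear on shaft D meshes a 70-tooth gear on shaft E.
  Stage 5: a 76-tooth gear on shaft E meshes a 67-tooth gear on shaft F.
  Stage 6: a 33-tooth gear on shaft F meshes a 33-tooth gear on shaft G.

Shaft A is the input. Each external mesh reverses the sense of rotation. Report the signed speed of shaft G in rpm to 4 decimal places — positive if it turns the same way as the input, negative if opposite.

Stage 1 [90T→90T]: ω = 3122.0000×90/90 = 3122.0000 rpm, dir flips to −; running = −3122.0000
Stage 2 [72T→40T]: ω = 3122.0000×72/40 = 5619.6000 rpm, dir flips to +; running = +5619.6000
Stage 3 [59T→24T]: ω = 5619.6000×59/24 = 13814.8500 rpm, dir flips to −; running = −13814.8500
Stage 4 [70T→70T]: ω = 13814.8500×70/70 = 13814.8500 rpm, dir flips to +; running = +13814.8500
Stage 5 [76T→67T]: ω = 13814.8500×76/67 = 15670.5761 rpm, dir flips to −; running = −15670.5761
Stage 6 [33T→33T]: ω = 15670.5761×33/33 = 15670.5761 rpm, dir flips to +; running = +15670.5761

+15670.5761 rpm (same as input, |ω| = 15670.5761 rpm)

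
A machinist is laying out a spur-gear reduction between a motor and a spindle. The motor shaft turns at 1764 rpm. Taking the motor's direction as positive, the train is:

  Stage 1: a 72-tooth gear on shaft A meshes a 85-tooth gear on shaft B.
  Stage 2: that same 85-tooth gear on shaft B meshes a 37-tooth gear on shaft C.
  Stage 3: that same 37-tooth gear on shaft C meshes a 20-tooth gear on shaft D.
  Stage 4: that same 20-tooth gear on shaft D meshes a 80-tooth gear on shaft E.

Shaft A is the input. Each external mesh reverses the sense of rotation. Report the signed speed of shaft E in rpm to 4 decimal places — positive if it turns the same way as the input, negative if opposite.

+1587.6000 rpm (same as input, |ω| = 1587.6000 rpm)

Stage 1 [72T→85T]: ω = 1764.0000×72/85 = 1494.2118 rpm, dir flips to −; running = −1494.2118
Stage 2 [85T→37T]: ω = 1494.2118×85/37 = 3432.6486 rpm, dir flips to +; running = +3432.6486
Stage 3 [37T→20T]: ω = 3432.6486×37/20 = 6350.4000 rpm, dir flips to −; running = −6350.4000
Stage 4 [20T→80T]: ω = 6350.4000×20/80 = 1587.6000 rpm, dir flips to +; running = +1587.6000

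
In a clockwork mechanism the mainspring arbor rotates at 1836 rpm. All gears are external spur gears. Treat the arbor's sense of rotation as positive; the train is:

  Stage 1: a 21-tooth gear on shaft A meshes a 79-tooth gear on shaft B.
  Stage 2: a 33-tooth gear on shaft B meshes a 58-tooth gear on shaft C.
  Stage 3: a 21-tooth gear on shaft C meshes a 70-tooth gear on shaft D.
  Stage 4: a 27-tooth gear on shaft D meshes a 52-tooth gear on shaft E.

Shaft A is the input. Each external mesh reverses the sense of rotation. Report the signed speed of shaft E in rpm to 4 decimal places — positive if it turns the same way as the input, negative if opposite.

Stage 1 [21T→79T]: ω = 1836.0000×21/79 = 488.0506 rpm, dir flips to −; running = −488.0506
Stage 2 [33T→58T]: ω = 488.0506×33/58 = 277.6840 rpm, dir flips to +; running = +277.6840
Stage 3 [21T→70T]: ω = 277.6840×21/70 = 83.3052 rpm, dir flips to −; running = −83.3052
Stage 4 [27T→52T]: ω = 83.3052×27/52 = 43.2546 rpm, dir flips to +; running = +43.2546

+43.2546 rpm (same as input, |ω| = 43.2546 rpm)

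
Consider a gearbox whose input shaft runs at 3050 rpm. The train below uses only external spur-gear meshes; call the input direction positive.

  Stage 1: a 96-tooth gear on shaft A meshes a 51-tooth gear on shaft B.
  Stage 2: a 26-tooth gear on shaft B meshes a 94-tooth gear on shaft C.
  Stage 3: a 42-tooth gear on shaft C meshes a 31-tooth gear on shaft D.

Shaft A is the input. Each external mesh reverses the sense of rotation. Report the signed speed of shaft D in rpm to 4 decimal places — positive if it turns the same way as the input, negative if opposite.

Stage 1 [96T→51T]: ω = 3050.0000×96/51 = 5741.1765 rpm, dir flips to −; running = −5741.1765
Stage 2 [26T→94T]: ω = 5741.1765×26/94 = 1587.9850 rpm, dir flips to +; running = +1587.9850
Stage 3 [42T→31T]: ω = 1587.9850×42/31 = 2151.4635 rpm, dir flips to −; running = −2151.4635

-2151.4635 rpm (opposite to input, |ω| = 2151.4635 rpm)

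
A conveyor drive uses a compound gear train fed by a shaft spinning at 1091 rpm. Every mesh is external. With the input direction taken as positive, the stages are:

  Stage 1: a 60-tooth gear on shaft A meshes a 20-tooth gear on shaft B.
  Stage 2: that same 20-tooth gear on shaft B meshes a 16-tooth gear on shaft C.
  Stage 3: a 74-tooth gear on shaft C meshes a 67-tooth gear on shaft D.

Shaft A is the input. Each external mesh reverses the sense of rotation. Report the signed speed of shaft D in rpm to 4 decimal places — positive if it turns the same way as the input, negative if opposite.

Stage 1 [60T→20T]: ω = 1091.0000×60/20 = 3273.0000 rpm, dir flips to −; running = −3273.0000
Stage 2 [20T→16T]: ω = 3273.0000×20/16 = 4091.2500 rpm, dir flips to +; running = +4091.2500
Stage 3 [74T→67T]: ω = 4091.2500×74/67 = 4518.6940 rpm, dir flips to −; running = −4518.6940

-4518.6940 rpm (opposite to input, |ω| = 4518.6940 rpm)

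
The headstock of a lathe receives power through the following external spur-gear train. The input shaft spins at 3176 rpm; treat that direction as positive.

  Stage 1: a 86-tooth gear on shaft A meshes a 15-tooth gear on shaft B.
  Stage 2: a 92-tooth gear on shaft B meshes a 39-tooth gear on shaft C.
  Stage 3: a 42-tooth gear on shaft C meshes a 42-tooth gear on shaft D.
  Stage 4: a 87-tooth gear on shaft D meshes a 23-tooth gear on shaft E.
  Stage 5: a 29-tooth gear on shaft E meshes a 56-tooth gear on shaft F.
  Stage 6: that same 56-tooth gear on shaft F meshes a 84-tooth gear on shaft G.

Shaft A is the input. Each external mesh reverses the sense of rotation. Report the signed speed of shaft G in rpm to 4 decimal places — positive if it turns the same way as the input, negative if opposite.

+56094.5973 rpm (same as input, |ω| = 56094.5973 rpm)

Stage 1 [86T→15T]: ω = 3176.0000×86/15 = 18209.0667 rpm, dir flips to −; running = −18209.0667
Stage 2 [92T→39T]: ω = 18209.0667×92/39 = 42954.7214 rpm, dir flips to +; running = +42954.7214
Stage 3 [42T→42T]: ω = 42954.7214×42/42 = 42954.7214 rpm, dir flips to −; running = −42954.7214
Stage 4 [87T→23T]: ω = 42954.7214×87/23 = 162480.9026 rpm, dir flips to +; running = +162480.9026
Stage 5 [29T→56T]: ω = 162480.9026×29/56 = 84141.8960 rpm, dir flips to −; running = −84141.8960
Stage 6 [56T→84T]: ω = 84141.8960×56/84 = 56094.5973 rpm, dir flips to +; running = +56094.5973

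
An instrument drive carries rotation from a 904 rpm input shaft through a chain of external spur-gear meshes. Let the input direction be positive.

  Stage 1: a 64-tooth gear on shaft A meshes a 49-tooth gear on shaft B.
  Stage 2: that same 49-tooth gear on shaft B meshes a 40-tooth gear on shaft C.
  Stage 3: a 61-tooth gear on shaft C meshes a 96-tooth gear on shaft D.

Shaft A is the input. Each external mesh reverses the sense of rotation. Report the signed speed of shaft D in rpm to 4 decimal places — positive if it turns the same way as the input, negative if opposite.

-919.0667 rpm (opposite to input, |ω| = 919.0667 rpm)

Stage 1 [64T→49T]: ω = 904.0000×64/49 = 1180.7347 rpm, dir flips to −; running = −1180.7347
Stage 2 [49T→40T]: ω = 1180.7347×49/40 = 1446.4000 rpm, dir flips to +; running = +1446.4000
Stage 3 [61T→96T]: ω = 1446.4000×61/96 = 919.0667 rpm, dir flips to −; running = −919.0667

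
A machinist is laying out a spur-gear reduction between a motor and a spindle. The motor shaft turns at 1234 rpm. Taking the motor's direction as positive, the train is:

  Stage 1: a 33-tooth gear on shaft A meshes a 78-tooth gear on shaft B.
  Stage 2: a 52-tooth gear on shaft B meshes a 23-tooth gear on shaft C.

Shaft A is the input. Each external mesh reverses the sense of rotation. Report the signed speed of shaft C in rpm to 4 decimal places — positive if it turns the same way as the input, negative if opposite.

+1180.3478 rpm (same as input, |ω| = 1180.3478 rpm)

Stage 1 [33T→78T]: ω = 1234.0000×33/78 = 522.0769 rpm, dir flips to −; running = −522.0769
Stage 2 [52T→23T]: ω = 522.0769×52/23 = 1180.3478 rpm, dir flips to +; running = +1180.3478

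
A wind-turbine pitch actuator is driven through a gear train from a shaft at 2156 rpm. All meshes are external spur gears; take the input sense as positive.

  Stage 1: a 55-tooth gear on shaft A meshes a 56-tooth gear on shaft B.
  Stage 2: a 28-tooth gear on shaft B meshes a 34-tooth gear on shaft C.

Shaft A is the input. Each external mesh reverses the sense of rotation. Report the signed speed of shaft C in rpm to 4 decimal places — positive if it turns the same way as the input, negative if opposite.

+1743.8235 rpm (same as input, |ω| = 1743.8235 rpm)

Stage 1 [55T→56T]: ω = 2156.0000×55/56 = 2117.5000 rpm, dir flips to −; running = −2117.5000
Stage 2 [28T→34T]: ω = 2117.5000×28/34 = 1743.8235 rpm, dir flips to +; running = +1743.8235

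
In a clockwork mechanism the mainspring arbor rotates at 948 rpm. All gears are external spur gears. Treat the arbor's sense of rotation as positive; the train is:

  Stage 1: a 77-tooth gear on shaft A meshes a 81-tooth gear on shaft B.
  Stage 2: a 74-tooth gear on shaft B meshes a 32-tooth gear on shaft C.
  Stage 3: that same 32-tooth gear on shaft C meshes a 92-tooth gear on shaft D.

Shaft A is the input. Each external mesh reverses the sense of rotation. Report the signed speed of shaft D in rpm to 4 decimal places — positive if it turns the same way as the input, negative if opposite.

-724.8663 rpm (opposite to input, |ω| = 724.8663 rpm)

Stage 1 [77T→81T]: ω = 948.0000×77/81 = 901.1852 rpm, dir flips to −; running = −901.1852
Stage 2 [74T→32T]: ω = 901.1852×74/32 = 2083.9907 rpm, dir flips to +; running = +2083.9907
Stage 3 [32T→92T]: ω = 2083.9907×32/92 = 724.8663 rpm, dir flips to −; running = −724.8663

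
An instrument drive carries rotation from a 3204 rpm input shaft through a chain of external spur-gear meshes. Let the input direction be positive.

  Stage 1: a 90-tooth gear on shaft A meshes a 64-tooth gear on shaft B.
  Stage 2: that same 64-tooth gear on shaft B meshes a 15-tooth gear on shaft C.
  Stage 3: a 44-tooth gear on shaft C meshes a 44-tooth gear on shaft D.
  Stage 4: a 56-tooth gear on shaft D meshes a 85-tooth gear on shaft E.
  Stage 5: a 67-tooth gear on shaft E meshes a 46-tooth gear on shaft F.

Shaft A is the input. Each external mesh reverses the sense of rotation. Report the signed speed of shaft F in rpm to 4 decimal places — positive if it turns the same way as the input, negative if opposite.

-18447.1734 rpm (opposite to input, |ω| = 18447.1734 rpm)

Stage 1 [90T→64T]: ω = 3204.0000×90/64 = 4505.6250 rpm, dir flips to −; running = −4505.6250
Stage 2 [64T→15T]: ω = 4505.6250×64/15 = 19224.0000 rpm, dir flips to +; running = +19224.0000
Stage 3 [44T→44T]: ω = 19224.0000×44/44 = 19224.0000 rpm, dir flips to −; running = −19224.0000
Stage 4 [56T→85T]: ω = 19224.0000×56/85 = 12665.2235 rpm, dir flips to +; running = +12665.2235
Stage 5 [67T→46T]: ω = 12665.2235×67/46 = 18447.1734 rpm, dir flips to −; running = −18447.1734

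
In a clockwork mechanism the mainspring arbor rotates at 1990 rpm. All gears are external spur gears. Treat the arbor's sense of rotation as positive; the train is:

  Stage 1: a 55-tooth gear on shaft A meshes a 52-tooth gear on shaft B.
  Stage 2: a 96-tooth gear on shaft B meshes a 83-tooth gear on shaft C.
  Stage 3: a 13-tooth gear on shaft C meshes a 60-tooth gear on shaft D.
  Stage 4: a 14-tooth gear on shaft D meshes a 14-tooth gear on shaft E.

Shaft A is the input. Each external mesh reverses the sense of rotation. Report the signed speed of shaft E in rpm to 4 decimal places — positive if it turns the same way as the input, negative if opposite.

+527.4699 rpm (same as input, |ω| = 527.4699 rpm)

Stage 1 [55T→52T]: ω = 1990.0000×55/52 = 2104.8077 rpm, dir flips to −; running = −2104.8077
Stage 2 [96T→83T]: ω = 2104.8077×96/83 = 2434.4764 rpm, dir flips to +; running = +2434.4764
Stage 3 [13T→60T]: ω = 2434.4764×13/60 = 527.4699 rpm, dir flips to −; running = −527.4699
Stage 4 [14T→14T]: ω = 527.4699×14/14 = 527.4699 rpm, dir flips to +; running = +527.4699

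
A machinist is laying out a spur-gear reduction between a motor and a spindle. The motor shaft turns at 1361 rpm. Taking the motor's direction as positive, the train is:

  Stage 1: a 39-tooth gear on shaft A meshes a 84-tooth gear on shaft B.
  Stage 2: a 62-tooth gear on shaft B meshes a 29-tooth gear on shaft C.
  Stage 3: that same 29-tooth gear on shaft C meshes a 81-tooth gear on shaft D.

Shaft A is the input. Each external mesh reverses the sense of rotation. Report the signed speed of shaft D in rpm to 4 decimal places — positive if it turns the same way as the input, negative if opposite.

-483.6711 rpm (opposite to input, |ω| = 483.6711 rpm)

Stage 1 [39T→84T]: ω = 1361.0000×39/84 = 631.8929 rpm, dir flips to −; running = −631.8929
Stage 2 [62T→29T]: ω = 631.8929×62/29 = 1350.9433 rpm, dir flips to +; running = +1350.9433
Stage 3 [29T→81T]: ω = 1350.9433×29/81 = 483.6711 rpm, dir flips to −; running = −483.6711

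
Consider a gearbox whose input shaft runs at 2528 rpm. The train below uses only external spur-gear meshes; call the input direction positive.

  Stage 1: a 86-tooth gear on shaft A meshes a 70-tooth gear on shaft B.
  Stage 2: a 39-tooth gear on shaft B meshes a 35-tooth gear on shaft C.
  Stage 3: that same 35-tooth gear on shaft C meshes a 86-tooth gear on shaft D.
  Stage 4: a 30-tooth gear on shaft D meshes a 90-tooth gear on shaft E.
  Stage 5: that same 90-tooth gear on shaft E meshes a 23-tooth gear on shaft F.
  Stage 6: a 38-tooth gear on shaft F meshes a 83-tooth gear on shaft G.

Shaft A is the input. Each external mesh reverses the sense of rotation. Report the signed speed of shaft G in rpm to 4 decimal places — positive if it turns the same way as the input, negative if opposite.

+841.0902 rpm (same as input, |ω| = 841.0902 rpm)

Stage 1 [86T→70T]: ω = 2528.0000×86/70 = 3105.8286 rpm, dir flips to −; running = −3105.8286
Stage 2 [39T→35T]: ω = 3105.8286×39/35 = 3460.7804 rpm, dir flips to +; running = +3460.7804
Stage 3 [35T→86T]: ω = 3460.7804×35/86 = 1408.4571 rpm, dir flips to −; running = −1408.4571
Stage 4 [30T→90T]: ω = 1408.4571×30/90 = 469.4857 rpm, dir flips to +; running = +469.4857
Stage 5 [90T→23T]: ω = 469.4857×90/23 = 1837.1180 rpm, dir flips to −; running = −1837.1180
Stage 6 [38T→83T]: ω = 1837.1180×38/83 = 841.0902 rpm, dir flips to +; running = +841.0902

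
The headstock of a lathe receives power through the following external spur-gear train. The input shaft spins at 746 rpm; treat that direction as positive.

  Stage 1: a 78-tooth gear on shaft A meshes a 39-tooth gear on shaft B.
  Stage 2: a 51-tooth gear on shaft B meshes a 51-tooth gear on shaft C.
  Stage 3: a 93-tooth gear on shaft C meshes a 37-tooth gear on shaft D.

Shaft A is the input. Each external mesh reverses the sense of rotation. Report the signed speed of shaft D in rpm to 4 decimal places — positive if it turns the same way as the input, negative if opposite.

-3750.1622 rpm (opposite to input, |ω| = 3750.1622 rpm)

Stage 1 [78T→39T]: ω = 746.0000×78/39 = 1492.0000 rpm, dir flips to −; running = −1492.0000
Stage 2 [51T→51T]: ω = 1492.0000×51/51 = 1492.0000 rpm, dir flips to +; running = +1492.0000
Stage 3 [93T→37T]: ω = 1492.0000×93/37 = 3750.1622 rpm, dir flips to −; running = −3750.1622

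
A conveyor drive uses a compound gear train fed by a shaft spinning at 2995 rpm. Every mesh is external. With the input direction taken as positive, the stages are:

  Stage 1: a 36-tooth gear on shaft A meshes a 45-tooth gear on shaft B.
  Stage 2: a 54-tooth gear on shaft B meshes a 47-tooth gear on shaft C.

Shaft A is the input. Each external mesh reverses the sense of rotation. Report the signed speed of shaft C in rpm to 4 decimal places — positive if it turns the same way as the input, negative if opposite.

Stage 1 [36T→45T]: ω = 2995.0000×36/45 = 2396.0000 rpm, dir flips to −; running = −2396.0000
Stage 2 [54T→47T]: ω = 2396.0000×54/47 = 2752.8511 rpm, dir flips to +; running = +2752.8511

+2752.8511 rpm (same as input, |ω| = 2752.8511 rpm)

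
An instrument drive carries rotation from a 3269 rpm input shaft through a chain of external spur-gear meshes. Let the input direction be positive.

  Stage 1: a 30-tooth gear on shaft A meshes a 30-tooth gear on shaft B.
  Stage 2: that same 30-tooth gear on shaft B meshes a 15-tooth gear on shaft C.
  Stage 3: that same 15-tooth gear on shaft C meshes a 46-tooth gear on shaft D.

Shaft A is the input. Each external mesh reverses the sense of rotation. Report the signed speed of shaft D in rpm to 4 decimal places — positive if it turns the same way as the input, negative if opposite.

-2131.9565 rpm (opposite to input, |ω| = 2131.9565 rpm)

Stage 1 [30T→30T]: ω = 3269.0000×30/30 = 3269.0000 rpm, dir flips to −; running = −3269.0000
Stage 2 [30T→15T]: ω = 3269.0000×30/15 = 6538.0000 rpm, dir flips to +; running = +6538.0000
Stage 3 [15T→46T]: ω = 6538.0000×15/46 = 2131.9565 rpm, dir flips to −; running = −2131.9565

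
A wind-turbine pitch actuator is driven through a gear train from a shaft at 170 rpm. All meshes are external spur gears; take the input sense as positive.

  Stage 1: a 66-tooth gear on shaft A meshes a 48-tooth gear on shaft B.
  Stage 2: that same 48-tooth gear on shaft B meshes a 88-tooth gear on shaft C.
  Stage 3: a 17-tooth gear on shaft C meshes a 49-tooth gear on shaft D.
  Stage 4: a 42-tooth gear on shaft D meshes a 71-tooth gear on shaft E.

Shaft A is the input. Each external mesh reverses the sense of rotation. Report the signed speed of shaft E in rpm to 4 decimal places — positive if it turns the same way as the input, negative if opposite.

Stage 1 [66T→48T]: ω = 170.0000×66/48 = 233.7500 rpm, dir flips to −; running = −233.7500
Stage 2 [48T→88T]: ω = 233.7500×48/88 = 127.5000 rpm, dir flips to +; running = +127.5000
Stage 3 [17T→49T]: ω = 127.5000×17/49 = 44.2347 rpm, dir flips to −; running = −44.2347
Stage 4 [42T→71T]: ω = 44.2347×42/71 = 26.1670 rpm, dir flips to +; running = +26.1670

+26.1670 rpm (same as input, |ω| = 26.1670 rpm)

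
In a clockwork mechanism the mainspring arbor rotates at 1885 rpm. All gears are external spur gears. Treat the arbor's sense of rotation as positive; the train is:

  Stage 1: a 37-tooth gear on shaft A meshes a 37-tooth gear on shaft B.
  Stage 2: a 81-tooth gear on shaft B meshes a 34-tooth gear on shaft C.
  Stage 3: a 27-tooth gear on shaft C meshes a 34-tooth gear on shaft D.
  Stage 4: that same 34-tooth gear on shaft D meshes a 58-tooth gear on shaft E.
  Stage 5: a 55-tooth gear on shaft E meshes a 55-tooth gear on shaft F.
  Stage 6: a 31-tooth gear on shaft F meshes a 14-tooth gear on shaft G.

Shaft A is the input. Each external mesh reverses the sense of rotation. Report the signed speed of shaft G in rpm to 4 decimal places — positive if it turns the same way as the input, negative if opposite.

+4628.9968 rpm (same as input, |ω| = 4628.9968 rpm)

Stage 1 [37T→37T]: ω = 1885.0000×37/37 = 1885.0000 rpm, dir flips to −; running = −1885.0000
Stage 2 [81T→34T]: ω = 1885.0000×81/34 = 4490.7353 rpm, dir flips to +; running = +4490.7353
Stage 3 [27T→34T]: ω = 4490.7353×27/34 = 3566.1721 rpm, dir flips to −; running = −3566.1721
Stage 4 [34T→58T]: ω = 3566.1721×34/58 = 2090.5147 rpm, dir flips to +; running = +2090.5147
Stage 5 [55T→55T]: ω = 2090.5147×55/55 = 2090.5147 rpm, dir flips to −; running = −2090.5147
Stage 6 [31T→14T]: ω = 2090.5147×31/14 = 4628.9968 rpm, dir flips to +; running = +4628.9968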